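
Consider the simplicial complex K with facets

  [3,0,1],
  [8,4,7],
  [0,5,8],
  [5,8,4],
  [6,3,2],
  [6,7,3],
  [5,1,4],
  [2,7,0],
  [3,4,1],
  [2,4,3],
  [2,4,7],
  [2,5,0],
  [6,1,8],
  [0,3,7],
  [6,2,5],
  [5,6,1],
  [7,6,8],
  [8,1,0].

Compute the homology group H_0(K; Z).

H_0 ≅ Z.

Order the vertices as 0 < 1 < 2 < 3 < 4 < 5 < 6 < 7 < 8. Listing each simplex with vertices in this order, K has dimension 2 with simplices:

  0-simplices (9): [0], [1], [2], [3], [4], [5], [6], [7], [8]
  1-simplices (27): (27 of them)
  2-simplices (18): [0,1,3], [0,1,8], [0,2,5], [0,2,7], [0,3,7], [0,5,8], [1,3,4], [1,4,5], [1,5,6], [1,6,8], [2,3,4], [2,3,6], [2,4,7], [2,5,6], [3,6,7], [4,5,8], [4,7,8], [6,7,8]

giving chain groups C_0 ≅ Z^9, C_1 ≅ Z^27, C_2 ≅ Z^18.

Boundary ∂_1: C_1 → C_0 is given by ∂[p,q] = [q] − [p]. For instance
  ∂[1,5] = [5] − [1].
The 9×27 boundary matrix has rank 8 and Smith normal form diag(1,1,1,1,1,1,1,1).

Boundary ∂_2: C_2 → C_1 maps a triangle to the signed sum of its edges. For instance
  ∂[0,5,8] = [5,8] − [0,8] + [0,5],
  ∂[4,5,8] = [5,8] − [4,8] + [4,5].
As a 27×18 matrix over Z this has rank 18, with invariant factors (1,1,1,1,1,1,1,1,1,1,1,1,1,1,1,1,1,2).

From H_k ≅ ker(∂_k) / im(∂_{k+1}) we obtain:

  H_0: rank C_0 − rank ∂_1 = 9 − 8 = 1, and the invariant factors of ∂_1 are all 1, so H_0 ≅ Z.

(K is a triangulation of the Klein bottle.)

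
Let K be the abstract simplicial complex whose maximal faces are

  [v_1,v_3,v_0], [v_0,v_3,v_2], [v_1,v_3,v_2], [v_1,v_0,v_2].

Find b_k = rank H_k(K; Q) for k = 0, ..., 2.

Order the vertices as v_0 < v_1 < v_2 < v_3. Listing each simplex with vertices in this order, K has dimension 2 with simplices:

  0-simplices (4): [v_0], [v_1], [v_2], [v_3]
  1-simplices (6): [v_0,v_1], [v_0,v_2], [v_0,v_3], [v_1,v_2], [v_1,v_3], [v_2,v_3]
  2-simplices (4): [v_0,v_1,v_2], [v_0,v_1,v_3], [v_0,v_2,v_3], [v_1,v_2,v_3]

giving chain groups C_0 ≅ Z^4, C_1 ≅ Z^6, C_2 ≅ Z^4.

Boundary ∂_1: C_1 → C_0 is given by ∂[p,q] = [q] − [p]. For instance
  ∂[v_0,v_1] = [v_1] − [v_0].
As a 4×6 matrix over Z this has rank 3, with invariant factors (1,1,1).

The boundary map ∂_2: C_2 → C_1 maps a triangle to the signed sum of its edges. For instance
  ∂[v_0,v_2,v_3] = [v_2,v_3] − [v_0,v_3] + [v_0,v_2],
  ∂[v_1,v_2,v_3] = [v_2,v_3] − [v_1,v_3] + [v_1,v_2].
This gives a 6×4 integer matrix of rank 3; reducing to Smith normal form yields diagonal entries (1,1,1).

Reading off H_k = ker ∂_k / im ∂_{k+1}:

  H_0: rank C_0 − rank ∂_1 = 4 − 3 = 1, and the invariant factors of ∂_1 are all 1, so H_0 = Z.
  H_1: rank ker ∂_1 − rank ∂_2 = (6 − 3) − 3 = 0, and the invariant factors of ∂_2 are all 1, so H_1 = 0.
  H_2: rank ker ∂_2 − rank ∂_3 = (4 − 3) − 0 = 1, and there is no ∂_3, so H_2 = Z.

As a check, the Euler characteristic is 4 − 6 + 4 = 2, which agrees with 1 − 0 + 1 = 2.
(K is a triangulation of the 2-sphere S^2.)

Hence the Betti numbers are b_0 = 1, b_1 = 0, b_2 = 1.

b_0 = 1, b_1 = 0, b_2 = 1.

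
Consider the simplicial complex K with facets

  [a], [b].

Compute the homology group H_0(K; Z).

We work with the vertex ordering a < b. The simplices of K, each written with vertices in increasing order, are:

  0-simplices (2): a, b

giving chain groups C_0 ≅ Z^2.

Reading off H_k = ker ∂_k / im ∂_{k+1}:

  H_0: rank C_0 − rank ∂_1 = 2 − 0 = 2, and there is no ∂_1, so H_0 ≅ Z^2.

H_0 = Z^2.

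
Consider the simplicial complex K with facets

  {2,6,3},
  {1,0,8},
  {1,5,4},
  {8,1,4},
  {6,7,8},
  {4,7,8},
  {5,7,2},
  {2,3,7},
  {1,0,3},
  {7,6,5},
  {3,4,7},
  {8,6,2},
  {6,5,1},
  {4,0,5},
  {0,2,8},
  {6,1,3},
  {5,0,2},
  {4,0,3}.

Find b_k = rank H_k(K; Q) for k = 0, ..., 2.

b_0 = 1, b_1 = 1, b_2 = 0.

Order the vertices as 0 < 1 < 2 < 3 < 4 < 5 < 6 < 7 < 8. Listing each simplex with vertices in this order, K has dimension 2 with simplices:

  0-simplices (9): [0], [1], [2], [3], [4], [5], [6], [7], [8]
  1-simplices (27): (27 of them)
  2-simplices (18): [0,1,3], [0,1,8], [0,2,5], [0,2,8], [0,3,4], [0,4,5], [1,3,6], [1,4,5], [1,4,8], [1,5,6], [2,3,6], [2,3,7], [2,5,7], [2,6,8], [3,4,7], [4,7,8], [5,6,7], [6,7,8]

Hence C_0 ≅ Z^9, C_1 ≅ Z^27, C_2 ≅ Z^18.

The boundary map ∂_1: C_1 → C_0 sends each edge [p,q] (with p < q) to q − p.
The resulting 9×27 matrix has rank 8, and its Smith normal form has invariant factors (1,1,1,1,1,1,1,1).

∂_2: C_2 → C_1 sends each 2-simplex [p,q,r] to [q,r] − [p,r] + [p,q]. For instance
  ∂[2,3,6] = [3,6] − [2,6] + [2,3],
  ∂[0,1,8] = [1,8] − [0,8] + [0,1].
As a 27×18 matrix over Z this has rank 18, with invariant factors (1,1,1,1,1,1,1,1,1,1,1,1,1,1,1,1,1,2).

Now H_k = ker ∂_k / im ∂_{k+1}, so:

  H_0: rank C_0 − rank ∂_1 = 9 − 8 = 1, and the invariant factors of ∂_1 are all 1, so H_0 = Z.
  H_1: rank ker ∂_1 − rank ∂_2 = (27 − 8) − 18 = 1, and ∂_2 has invariant factor 2 > 1, so H_1 = Z ⊕ Z/2Z.
  H_2: rank ker ∂_2 − rank ∂_3 = (18 − 18) − 0 = 0, and there is no ∂_3, so H_2 = 0.

As a check, the Euler characteristic is 9 − 27 + 18 = 0, which agrees with 1 − 1 + 0 = 0.

Hence the Betti numbers are b_0 = 1, b_1 = 1, b_2 = 0.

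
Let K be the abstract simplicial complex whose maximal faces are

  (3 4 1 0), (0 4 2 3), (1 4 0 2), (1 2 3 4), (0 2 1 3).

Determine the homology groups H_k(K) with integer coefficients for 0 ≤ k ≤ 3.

H_0 ≅ Z,  H_1 = 0,  H_2 = 0,  H_3 ≅ Z.

Take the total order 0 < 1 < 2 < 3 < 4 on the vertex set. Then K (dimension 3) consists of the simplices:

  0-simplices (5): [0], [1], [2], [3], [4]
  1-simplices (10): [0,1], [0,2], [0,3], [0,4], [1,2], [1,3], [1,4], [2,3], [2,4], [3,4]
  2-simplices (10): [0,1,2], [0,1,3], [0,1,4], [0,2,3], [0,2,4], [0,3,4], [1,2,3], [1,2,4], [1,3,4], [2,3,4]
  3-simplices (5): [0,1,2,3], [0,1,2,4], [0,1,3,4], [0,2,3,4], [1,2,3,4]

so the chain groups are C_0 ≅ Z^5, C_1 ≅ Z^10, C_2 ≅ Z^10, C_3 ≅ Z^5.

Boundary ∂_1: C_1 → C_0 sends each edge [p,q] (with p < q) to q − p. For instance
  ∂[0,2] = [2] − [0].
The resulting 5×10 matrix has rank 4, and its Smith normal form has invariant factors (1,1,1,1).

The boundary map ∂_2: C_2 → C_1 maps a triangle to the signed sum of its edges. For instance
  ∂[0,1,3] = [1,3] − [0,3] + [0,1],
  ∂[0,2,3] = [2,3] − [0,3] + [0,2].
This gives a 10×10 integer matrix of rank 6; reducing to Smith normal form yields diagonal entries (1,1,1,1,1,1).

Boundary ∂_3: C_3 → C_2 sends each 3-simplex σ to the alternating sum Σ_i (−1)^i (σ with its i-th vertex removed). For instance
  ∂[0,1,2,3] = [1,2,3] − [0,2,3] + [0,1,3] − [0,1,2],
  ∂[1,2,3,4] = [2,3,4] − [1,3,4] + [1,2,4] − [1,2,3].
This gives a 10×5 integer matrix of rank 4; reducing to Smith normal form yields diagonal entries (1,1,1,1).

From H_k ≅ ker(∂_k) / im(∂_{k+1}) we obtain:

  H_0: rank C_0 − rank ∂_1 = 5 − 4 = 1, and the invariant factors of ∂_1 are all 1, so H_0 ≅ Z.
  H_1: rank ker ∂_1 − rank ∂_2 = (10 − 4) − 6 = 0, and the invariant factors of ∂_2 are all 1, so H_1 ≅ 0.
  H_2: rank ker ∂_2 − rank ∂_3 = (10 − 6) − 4 = 0, and the invariant factors of ∂_3 are all 1, so H_2 ≅ 0.
  H_3: rank ker ∂_3 − rank ∂_4 = (5 − 4) − 0 = 1, and there is no ∂_4, so H_3 ≅ Z.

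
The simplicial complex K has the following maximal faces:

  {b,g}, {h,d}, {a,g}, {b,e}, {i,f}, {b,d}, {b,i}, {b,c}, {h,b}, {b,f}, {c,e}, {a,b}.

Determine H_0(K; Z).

H_0 ≅ Z.

K has 9 vertices, 12 edges.
rank ∂_0 = 0, rank ∂_1 = 8 ⇒ b_0 = 9 − 0 − 8 = 1; all invariant factors of ∂_1 are 1 so no torsion. So H_0 = Z.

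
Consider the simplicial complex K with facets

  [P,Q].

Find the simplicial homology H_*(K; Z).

H_0 = Z,  H_1 = 0.

Fix the vertex order P < Q and write every simplex with vertices in increasing order. Then dim K = 1 and the simplices of K are:

  0-simplices (2): P, Q
  1-simplices (1): PQ

giving chain groups C_0 ≅ Z^2, C_1 ≅ Z^1.

Boundary ∂_1: C_1 → C_0 maps an edge to its endpoints' difference, ∂[p,q] = q − p. For instance
  ∂PQ = Q − P.
As a 2×1 matrix over Z this has rank 1, with invariant factors (1).

Reading off H_k = ker ∂_k / im ∂_{k+1}:

  H_0: rank C_0 − rank ∂_1 = 2 − 1 = 1, and the invariant factors of ∂_1 are all 1, so H_0 = Z.
  H_1: rank ker ∂_1 − rank ∂_2 = (1 − 1) − 0 = 0, and there is no ∂_2, so H_1 = 0.

As a check, the Euler characteristic is 2 − 1 = 1, which agrees with 1 − 0 = 1.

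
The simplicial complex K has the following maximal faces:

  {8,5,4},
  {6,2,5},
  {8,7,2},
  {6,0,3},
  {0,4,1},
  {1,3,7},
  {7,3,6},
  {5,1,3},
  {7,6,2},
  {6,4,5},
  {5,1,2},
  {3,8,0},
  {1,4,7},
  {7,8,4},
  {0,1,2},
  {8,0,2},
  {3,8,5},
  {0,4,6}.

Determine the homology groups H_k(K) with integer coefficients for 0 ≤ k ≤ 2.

H_0 = Z,  H_1 = Z^2,  H_2 = Z.

Order the vertices as 0 < 1 < 2 < 3 < 4 < 5 < 6 < 7 < 8. Listing each simplex with vertices in this order, K has dimension 2 with simplices:

  0-simplices (9): [0], [1], [2], [3], [4], [5], [6], [7], [8]
  1-simplices (27): (27 of them)
  2-simplices (18): [0,1,2], [0,1,4], [0,2,8], [0,3,6], [0,3,8], [0,4,6], [1,2,5], [1,3,5], [1,3,7], [1,4,7], [2,5,6], [2,6,7], [2,7,8], [3,5,8], [3,6,7], [4,5,6], [4,5,8], [4,7,8]

giving chain groups C_0 ≅ Z^9, C_1 ≅ Z^27, C_2 ≅ Z^18.

Boundary ∂_1: C_1 → C_0 maps an edge to its endpoints' difference, ∂[p,q] = q − p. For instance
  ∂[6,7] = [7] − [6].
As a 9×27 matrix over Z this has rank 8, with invariant factors (1,1,1,1,1,1,1,1).

∂_2: C_2 → C_1 sends each 2-simplex [p,q,r] to [q,r] − [p,r] + [p,q]. For instance
  ∂[4,5,6] = [5,6] − [4,6] + [4,5],
  ∂[2,5,6] = [5,6] − [2,6] + [2,5].
This gives a 27×18 integer matrix of rank 17; reducing to Smith normal form yields diagonal entries (1,1,1,1,1,1,1,1,1,1,1,1,1,1,1,1,1).

Reading off H_k = ker ∂_k / im ∂_{k+1}:

  H_0: rank C_0 − rank ∂_1 = 9 − 8 = 1, and the invariant factors of ∂_1 are all 1, so H_0 = Z.
  H_1: rank ker ∂_1 − rank ∂_2 = (27 − 8) − 17 = 2, and the invariant factors of ∂_2 are all 1, so H_1 = Z^2.
  H_2: rank ker ∂_2 − rank ∂_3 = (18 − 17) − 0 = 1, and there is no ∂_3, so H_2 = Z.

(K is a triangulation of the torus T^2.)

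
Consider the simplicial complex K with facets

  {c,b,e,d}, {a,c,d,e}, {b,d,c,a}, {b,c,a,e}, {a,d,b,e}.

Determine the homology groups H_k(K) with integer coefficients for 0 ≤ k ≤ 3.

H_0 = Z,  H_1 = 0,  H_2 = 0,  H_3 = Z.

Take the total order a < b < c < d < e on the vertex set. Then K (dimension 3) consists of the simplices:

  0-simplices (5): a, b, c, d, e
  1-simplices (10): ab, ac, ad, ae, bc, bd, be, cd, ce, de
  2-simplices (10): abc, abd, abe, acd, ace, ade, bcd, bce, bde, cde
  3-simplices (5): abcd, abce, abde, acde, bcde

so the chain groups are C_0 ≅ Z^5, C_1 ≅ Z^10, C_2 ≅ Z^10, C_3 ≅ Z^5.

The boundary map ∂_1: C_1 → C_0 is given by ∂[p,q] = [q] − [p].
The 5×10 boundary matrix has rank 4 and Smith normal form diag(1,1,1,1).

The boundary map ∂_2: C_2 → C_1 acts by ∂[p,q,r] = [q,r] − [p,r] + [p,q]. For instance
  ∂cde = de − ce + cd,
  ∂ade = de − ae + ad.
The resulting 10×10 matrix has rank 6, and its Smith normal form has invariant factors (1,1,1,1,1,1).

The boundary map ∂_3: C_3 → C_2 sends each 3-simplex σ to the alternating sum Σ_i (−1)^i (σ with its i-th vertex removed). For instance
  ∂abcd = bcd − acd + abd − abc,
  ∂acde = cde − ade + ace − acd.
The resulting 10×5 matrix has rank 4, and its Smith normal form has invariant factors (1,1,1,1).

Computing H_k = (kernel of ∂_k) / (image of ∂_{k+1}):

  H_0: rank C_0 − rank ∂_1 = 5 − 4 = 1, and the invariant factors of ∂_1 are all 1, so H_0 = Z.
  H_1: rank ker ∂_1 − rank ∂_2 = (10 − 4) − 6 = 0, and the invariant factors of ∂_2 are all 1, so H_1 = 0.
  H_2: rank ker ∂_2 − rank ∂_3 = (10 − 6) − 4 = 0, and the invariant factors of ∂_3 are all 1, so H_2 = 0.
  H_3: rank ker ∂_3 − rank ∂_4 = (5 − 4) − 0 = 1, and there is no ∂_4, so H_3 = Z.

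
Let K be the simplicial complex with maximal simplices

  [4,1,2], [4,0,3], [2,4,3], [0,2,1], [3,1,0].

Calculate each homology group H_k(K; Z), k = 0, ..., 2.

H_0 = Z,  H_1 = Z,  H_2 = 0.

Order the vertices as 0 < 1 < 2 < 3 < 4. Listing each simplex with vertices in this order, K has dimension 2 with simplices:

  0-simplices (5): [0], [1], [2], [3], [4]
  1-simplices (10): [0,1], [0,2], [0,3], [0,4], [1,2], [1,3], [1,4], [2,3], [2,4], [3,4]
  2-simplices (5): [0,1,2], [0,1,3], [0,3,4], [1,2,4], [2,3,4]

so the chain groups are C_0 ≅ Z^5, C_1 ≅ Z^10, C_2 ≅ Z^5.

Boundary ∂_1: C_1 → C_0 is given by ∂[p,q] = [q] − [p].
As a 5×10 matrix over Z this has rank 4, with invariant factors (1,1,1,1).

The boundary map ∂_2: C_2 → C_1 acts by ∂[p,q,r] = [q,r] − [p,r] + [p,q]. For instance
  ∂[0,1,2] = [1,2] − [0,2] + [0,1],
  ∂[1,2,4] = [2,4] − [1,4] + [1,2].
This gives a 10×5 integer matrix of rank 5; reducing to Smith normal form yields diagonal entries (1,1,1,1,1).

Reading off H_k = ker ∂_k / im ∂_{k+1}:

  H_0: rank C_0 − rank ∂_1 = 5 − 4 = 1, and the invariant factors of ∂_1 are all 1, so H_0 = Z.
  H_1: rank ker ∂_1 − rank ∂_2 = (10 − 4) − 5 = 1, and the invariant factors of ∂_2 are all 1, so H_1 = Z.
  H_2: rank ker ∂_2 − rank ∂_3 = (5 − 5) − 0 = 0, and there is no ∂_3, so H_2 = 0.

As a check, the Euler characteristic is 5 − 10 + 5 = 0, which agrees with 1 − 1 + 0 = 0.
(K is a triangulation of the Möbius band.)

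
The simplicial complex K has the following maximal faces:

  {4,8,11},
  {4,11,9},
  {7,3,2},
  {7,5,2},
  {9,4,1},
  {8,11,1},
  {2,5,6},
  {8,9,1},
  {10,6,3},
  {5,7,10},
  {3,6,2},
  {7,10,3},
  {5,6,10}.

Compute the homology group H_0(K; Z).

H_0 = Z^2.

We work with the vertex ordering 1 < 2 < 3 < 4 < 5 < 6 < 7 < 8 < 9 < 10 < 11. The simplices of K, each written with vertices in increasing order, are:

  0-simplices (11): [1], [2], [3], [4], [5], [6], [7], [8], [9], [10], [11]
  1-simplices (22): [1,4], [1,8], [1,9], [1,11], [2,3], [2,5], [2,6], [2,7], [3,6], [3,7], [3,10], [4,8], [4,9], [4,11], [5,6], [5,7], [5,10], [6,10], [7,10], [8,9], [8,11], [9,11]
  2-simplices (13): [1,4,9], [1,8,9], [1,8,11], [2,3,6], [2,3,7], [2,5,6], [2,5,7], [3,6,10], [3,7,10], [4,8,11], [4,9,11], [5,6,10], [5,7,10]

so the chain groups are C_0 ≅ Z^11, C_1 ≅ Z^22, C_2 ≅ Z^13.

The boundary map ∂_1: C_1 → C_0 sends each edge [p,q] (with p < q) to q − p.
The 11×22 boundary matrix has rank 9 and Smith normal form diag(1,1,1,1,1,1,1,1,1).

∂_2: C_2 → C_1 acts by ∂[p,q,r] = [q,r] − [p,r] + [p,q]. For instance
  ∂[2,3,7] = [3,7] − [2,7] + [2,3],
  ∂[2,5,7] = [5,7] − [2,7] + [2,5].
This gives a 22×13 integer matrix of rank 12; reducing to Smith normal form yields diagonal entries (1,1,1,1,1,1,1,1,1,1,1,1).

Computing H_k = (kernel of ∂_k) / (image of ∂_{k+1}):

  H_0: rank C_0 − rank ∂_1 = 11 − 9 = 2, and the invariant factors of ∂_1 are all 1, so H_0 ≅ Z^2.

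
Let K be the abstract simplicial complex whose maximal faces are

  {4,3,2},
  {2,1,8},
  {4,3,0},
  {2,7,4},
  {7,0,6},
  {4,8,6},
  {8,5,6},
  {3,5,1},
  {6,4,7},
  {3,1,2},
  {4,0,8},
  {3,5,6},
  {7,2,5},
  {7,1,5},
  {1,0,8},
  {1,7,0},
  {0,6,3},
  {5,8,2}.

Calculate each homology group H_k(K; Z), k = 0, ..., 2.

Take the total order 0 < 1 < 2 < 3 < 4 < 5 < 6 < 7 < 8 on the vertex set. Then K (dimension 2) consists of the simplices:

  0-simplices (9): [0], [1], [2], [3], [4], [5], [6], [7], [8]
  1-simplices (27): (27 of them)
  2-simplices (18): [0,1,7], [0,1,8], [0,3,4], [0,3,6], [0,4,8], [0,6,7], [1,2,3], [1,2,8], [1,3,5], [1,5,7], [2,3,4], [2,4,7], [2,5,7], [2,5,8], [3,5,6], [4,6,7], [4,6,8], [5,6,8]

Hence C_0 ≅ Z^9, C_1 ≅ Z^27, C_2 ≅ Z^18.

The boundary map ∂_1: C_1 → C_0 sends each edge [p,q] (with p < q) to q − p. For instance
  ∂[2,4] = [4] − [2].
This gives a 9×27 integer matrix of rank 8; reducing to Smith normal form yields diagonal entries (1,1,1,1,1,1,1,1).

∂_2: C_2 → C_1 maps a triangle to the signed sum of its edges. For instance
  ∂[2,5,7] = [5,7] − [2,7] + [2,5],
  ∂[4,6,7] = [6,7] − [4,7] + [4,6].
As a 27×18 matrix over Z this has rank 18, with invariant factors (1,1,1,1,1,1,1,1,1,1,1,1,1,1,1,1,1,2).

Now H_k = ker ∂_k / im ∂_{k+1}, so:

  H_0: rank C_0 − rank ∂_1 = 9 − 8 = 1, and the invariant factors of ∂_1 are all 1, so H_0 ≅ Z.
  H_1: rank ker ∂_1 − rank ∂_2 = (27 − 8) − 18 = 1, and ∂_2 has invariant factor 2 > 1, so H_1 ≅ Z × Z/2.
  H_2: rank ker ∂_2 − rank ∂_3 = (18 − 18) − 0 = 0, and there is no ∂_3, so H_2 ≅ 0.

(K is a triangulation of the Klein bottle.)

H_0 ≅ Z,  H_1 ≅ Z × Z/2,  H_2 = 0.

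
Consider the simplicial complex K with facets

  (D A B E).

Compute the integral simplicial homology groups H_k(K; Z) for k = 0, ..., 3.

Take the total order A < B < D < E on the vertex set. Then K (dimension 3) consists of the simplices:

  0-simplices (4): A, B, D, E
  1-simplices (6): AB, AD, AE, BD, BE, DE
  2-simplices (4): ABD, ABE, ADE, BDE
  3-simplices (1): ABDE

Hence C_0 ≅ Z^4, C_1 ≅ Z^6, C_2 ≅ Z^4, C_3 ≅ Z^1.

Boundary ∂_1: C_1 → C_0 maps an edge to its endpoints' difference, ∂[p,q] = q − p. For instance
  ∂AB = B − A.
The resulting 4×6 matrix has rank 3, and its Smith normal form has invariant factors (1,1,1).

The boundary map ∂_2: C_2 → C_1 sends each 2-simplex [p,q,r] to [q,r] − [p,r] + [p,q]. For instance
  ∂ADE = DE − AE + AD,
  ∂BDE = DE − BE + BD.
The 6×4 boundary matrix has rank 3 and Smith normal form diag(1,1,1).

Boundary ∂_3: C_3 → C_2 sends each 3-simplex σ to the alternating sum Σ_i (−1)^i (σ with its i-th vertex removed). For instance
  ∂ABDE = BDE − ADE + ABE − ABD.
The resulting 4×1 matrix has rank 1, and its Smith normal form has invariant factors (1).

Now H_k = ker ∂_k / im ∂_{k+1}, so:

  H_0: rank C_0 − rank ∂_1 = 4 − 3 = 1, and the invariant factors of ∂_1 are all 1, so H_0 = Z.
  H_1: rank ker ∂_1 − rank ∂_2 = (6 − 3) − 3 = 0, and the invariant factors of ∂_2 are all 1, so H_1 = 0.
  H_2: rank ker ∂_2 − rank ∂_3 = (4 − 3) − 1 = 0, and the invariant factors of ∂_3 are all 1, so H_2 = 0.
  H_3: rank ker ∂_3 − rank ∂_4 = (1 − 1) − 0 = 0, and there is no ∂_4, so H_3 = 0.

H_0 = Z,  H_1 = 0,  H_2 = 0,  H_3 = 0.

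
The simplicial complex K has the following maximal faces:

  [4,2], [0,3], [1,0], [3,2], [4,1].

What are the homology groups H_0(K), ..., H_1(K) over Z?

We work with the vertex ordering 0 < 1 < 2 < 3 < 4. The simplices of K, each written with vertices in increasing order, are:

  0-simplices (5): [0], [1], [2], [3], [4]
  1-simplices (5): [0,1], [0,3], [1,4], [2,3], [2,4]

giving chain groups C_0 ≅ Z^5, C_1 ≅ Z^5.

Boundary ∂_1: C_1 → C_0 is given by ∂[p,q] = [q] − [p].
As a 5×5 matrix over Z this has rank 4, with invariant factors (1,1,1,1).

Reading off H_k = ker ∂_k / im ∂_{k+1}:

  H_0: rank C_0 − rank ∂_1 = 5 − 4 = 1, and the invariant factors of ∂_1 are all 1, so H_0 ≅ Z.
  H_1: rank ker ∂_1 − rank ∂_2 = (5 − 4) − 0 = 1, and there is no ∂_2, so H_1 ≅ Z.

As a check, the Euler characteristic is 5 − 5 = 0, which agrees with 1 − 1 = 0.
(K is a triangulation of the circle S^1.)

H_0 = Z,  H_1 = Z.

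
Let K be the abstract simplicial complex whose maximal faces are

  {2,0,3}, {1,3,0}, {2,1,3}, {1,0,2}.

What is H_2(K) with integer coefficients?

Order the vertices as 0 < 1 < 2 < 3. Listing each simplex with vertices in this order, K has dimension 2 with simplices:

  0-simplices (4): [0], [1], [2], [3]
  1-simplices (6): [0,1], [0,2], [0,3], [1,2], [1,3], [2,3]
  2-simplices (4): [0,1,2], [0,1,3], [0,2,3], [1,2,3]

Hence C_0 ≅ Z^4, C_1 ≅ Z^6, C_2 ≅ Z^4.

∂_1: C_1 → C_0 sends each edge [p,q] (with p < q) to q − p.
As a 4×6 matrix over Z this has rank 3, with invariant factors (1,1,1).

The boundary map ∂_2: C_2 → C_1 maps a triangle to the signed sum of its edges. For instance
  ∂[0,2,3] = [2,3] − [0,3] + [0,2],
  ∂[0,1,3] = [1,3] − [0,3] + [0,1].
The resulting 6×4 matrix has rank 3, and its Smith normal form has invariant factors (1,1,1).

From H_k ≅ ker(∂_k) / im(∂_{k+1}) we obtain:

  H_2: rank ker ∂_2 − rank ∂_3 = (4 − 3) − 0 = 1, and there is no ∂_3, so H_2 ≅ Z.

H_2 = Z.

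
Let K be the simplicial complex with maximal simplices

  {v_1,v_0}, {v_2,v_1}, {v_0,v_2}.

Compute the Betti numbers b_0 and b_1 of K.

Take the total order v_0 < v_1 < v_2 on the vertex set. Then K (dimension 1) consists of the simplices:

  0-simplices (3): [v_0], [v_1], [v_2]
  1-simplices (3): [v_0,v_1], [v_0,v_2], [v_1,v_2]

giving chain groups C_0 ≅ Z^3, C_1 ≅ Z^3.

∂_1: C_1 → C_0 is given by ∂[p,q] = [q] − [p].
As a 3×3 matrix over Z this has rank 2, with invariant factors (1,1).

Now H_k = ker ∂_k / im ∂_{k+1}, so:

  H_0: rank C_0 − rank ∂_1 = 3 − 2 = 1, and the invariant factors of ∂_1 are all 1, so H_0 = Z.
  H_1: rank ker ∂_1 − rank ∂_2 = (3 − 2) − 0 = 1, and there is no ∂_2, so H_1 = Z.

Hence the Betti numbers are b_0 = 1, b_1 = 1.

b_0 = 1, b_1 = 1.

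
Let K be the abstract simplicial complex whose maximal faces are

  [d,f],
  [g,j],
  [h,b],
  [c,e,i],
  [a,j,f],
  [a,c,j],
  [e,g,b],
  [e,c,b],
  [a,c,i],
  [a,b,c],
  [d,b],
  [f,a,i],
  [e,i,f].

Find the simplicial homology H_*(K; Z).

Take the total order a < b < c < d < e < f < g < h < i < j on the vertex set. Then K (dimension 2) consists of the simplices:

  0-simplices (10): a, b, c, d, e, f, g, h, i, j
  1-simplices (20): ab, ac, af, ai, aj, bc, bd, be, bg, bh, ce, ci, cj, df, ef, eg, ei, fi, fj, gj
  2-simplices (9): abc, aci, acj, afi, afj, bce, beg, cei, efi

so the chain groups are C_0 ≅ Z^10, C_1 ≅ Z^20, C_2 ≅ Z^9.

∂_1: C_1 → C_0 maps an edge to its endpoints' difference, ∂[p,q] = q − p. For instance
  ∂fi = i − f.
As a 10×20 matrix over Z this has rank 9, with invariant factors (1,1,1,1,1,1,1,1,1).

Boundary ∂_2: C_2 → C_1 sends each 2-simplex [p,q,r] to [q,r] − [p,r] + [p,q]. For instance
  ∂efi = fi − ei + ef,
  ∂beg = eg − bg + be.
As a 20×9 matrix over Z this has rank 9, with invariant factors (1,1,1,1,1,1,1,1,1).

Reading off H_k = ker ∂_k / im ∂_{k+1}:

  H_0: rank C_0 − rank ∂_1 = 10 − 9 = 1, and the invariant factors of ∂_1 are all 1, so H_0 = Z.
  H_1: rank ker ∂_1 − rank ∂_2 = (20 − 9) − 9 = 2, and the invariant factors of ∂_2 are all 1, so H_1 = Z^2.
  H_2: rank ker ∂_2 − rank ∂_3 = (9 − 9) − 0 = 0, and there is no ∂_3, so H_2 = 0.

H_0 = Z,  H_1 = Z^2,  H_2 = 0.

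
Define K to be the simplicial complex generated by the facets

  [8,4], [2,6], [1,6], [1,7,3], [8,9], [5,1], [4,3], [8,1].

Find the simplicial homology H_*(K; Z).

Order the vertices as 1 < 2 < 3 < 4 < 5 < 6 < 7 < 8 < 9. Listing each simplex with vertices in this order, K has dimension 2 with simplices:

  0-simplices (9): [1], [2], [3], [4], [5], [6], [7], [8], [9]
  1-simplices (10): [1,3], [1,5], [1,6], [1,7], [1,8], [2,6], [3,4], [3,7], [4,8], [8,9]
  2-simplices (1): [1,3,7]

giving chain groups C_0 ≅ Z^9, C_1 ≅ Z^10, C_2 ≅ Z^1.

∂_1: C_1 → C_0 maps an edge to its endpoints' difference, ∂[p,q] = q − p. For instance
  ∂[1,5] = [5] − [1].
This gives a 9×10 integer matrix of rank 8; reducing to Smith normal form yields diagonal entries (1,1,1,1,1,1,1,1).

Boundary ∂_2: C_2 → C_1 sends each 2-simplex [p,q,r] to [q,r] − [p,r] + [p,q]. For instance
  ∂[1,3,7] = [3,7] − [1,7] + [1,3].
As a 10×1 matrix over Z this has rank 1, with invariant factors (1).

Now H_k = ker ∂_k / im ∂_{k+1}, so:

  H_0: rank C_0 − rank ∂_1 = 9 − 8 = 1, and the invariant factors of ∂_1 are all 1, so H_0 = Z.
  H_1: rank ker ∂_1 − rank ∂_2 = (10 − 8) − 1 = 1, and the invariant factors of ∂_2 are all 1, so H_1 = Z.
  H_2: rank ker ∂_2 − rank ∂_3 = (1 − 1) − 0 = 0, and there is no ∂_3, so H_2 = 0.

H_0 ≅ Z,  H_1 ≅ Z,  H_2 = 0.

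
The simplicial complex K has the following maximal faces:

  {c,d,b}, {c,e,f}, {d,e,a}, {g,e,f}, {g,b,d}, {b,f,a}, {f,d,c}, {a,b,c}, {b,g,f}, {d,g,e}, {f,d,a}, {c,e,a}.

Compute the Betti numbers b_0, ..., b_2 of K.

b_0 = 1, b_1 = 0, b_2 = 0.

Order the vertices as a < b < c < d < e < f < g. Listing each simplex with vertices in this order, K has dimension 2 with simplices:

  0-simplices (7): a, b, c, d, e, f, g
  1-simplices (18): ab, ac, ad, ae, af, bc, bd, bf, bg, cd, ce, cf, de, df, dg, ef, eg, fg
  2-simplices (12): abc, abf, ace, ade, adf, bcd, bdg, bfg, cdf, cef, deg, efg

so the chain groups are C_0 ≅ Z^7, C_1 ≅ Z^18, C_2 ≅ Z^12.

∂_1: C_1 → C_0 maps an edge to its endpoints' difference, ∂[p,q] = q − p.
The resulting 7×18 matrix has rank 6, and its Smith normal form has invariant factors (1,1,1,1,1,1).

Boundary ∂_2: C_2 → C_1 acts by ∂[p,q,r] = [q,r] − [p,r] + [p,q]. For instance
  ∂adf = df − af + ad,
  ∂deg = eg − dg + de.
The 18×12 boundary matrix has rank 12 and Smith normal form diag(1,1,1,1,1,1,1,1,1,1,1,2).

From H_k ≅ ker(∂_k) / im(∂_{k+1}) we obtain:

  H_0: rank C_0 − rank ∂_1 = 7 − 6 = 1, and the invariant factors of ∂_1 are all 1, so H_0 = Z.
  H_1: rank ker ∂_1 − rank ∂_2 = (18 − 6) − 12 = 0, and ∂_2 has invariant factor 2 > 1, so H_1 = Z/2.
  H_2: rank ker ∂_2 − rank ∂_3 = (12 − 12) − 0 = 0, and there is no ∂_3, so H_2 = 0.

(K is a triangulation of the real projective plane RP^2.)

Hence the Betti numbers are b_0 = 1, b_1 = 0, b_2 = 0.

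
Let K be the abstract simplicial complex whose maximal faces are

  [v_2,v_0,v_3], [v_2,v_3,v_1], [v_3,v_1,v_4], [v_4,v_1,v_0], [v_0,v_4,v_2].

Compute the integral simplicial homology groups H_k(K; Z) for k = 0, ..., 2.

H_0 = Z,  H_1 = Z,  H_2 = 0.

K has 5 vertices, 10 edges, 5 triangles.
rank ∂_0 = 0, rank ∂_1 = 4 ⇒ b_0 = 5 − 0 − 4 = 1; all invariant factors of ∂_1 are 1 so no torsion. So H_0 = Z.
rank ∂_1 = 4, rank ∂_2 = 5 ⇒ b_1 = 10 − 4 − 5 = 1; all invariant factors of ∂_2 are 1 so no torsion. So H_1 = Z.
rank ∂_2 = 5, rank ∂_3 = 0 ⇒ b_2 = 5 − 5 − 0 = 0. So H_2 = 0.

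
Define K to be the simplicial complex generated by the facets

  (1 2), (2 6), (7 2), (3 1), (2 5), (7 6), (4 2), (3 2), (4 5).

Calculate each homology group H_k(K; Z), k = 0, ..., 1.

H_0 = Z,  H_1 = Z^3.

Take the total order 1 < 2 < 3 < 4 < 5 < 6 < 7 on the vertex set. Then K (dimension 1) consists of the simplices:

  0-simplices (7): [1], [2], [3], [4], [5], [6], [7]
  1-simplices (9): [1,2], [1,3], [2,3], [2,4], [2,5], [2,6], [2,7], [4,5], [6,7]

so the chain groups are C_0 ≅ Z^7, C_1 ≅ Z^9.

Boundary ∂_1: C_1 → C_0 is given by ∂[p,q] = [q] − [p]. For instance
  ∂[2,3] = [3] − [2].
The 7×9 boundary matrix has rank 6 and Smith normal form diag(1,1,1,1,1,1).

From H_k ≅ ker(∂_k) / im(∂_{k+1}) we obtain:

  H_0: rank C_0 − rank ∂_1 = 7 − 6 = 1, and the invariant factors of ∂_1 are all 1, so H_0 = Z.
  H_1: rank ker ∂_1 − rank ∂_2 = (9 − 6) − 0 = 3, and there is no ∂_2, so H_1 = Z^3.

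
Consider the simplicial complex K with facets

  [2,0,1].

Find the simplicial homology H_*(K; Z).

H_0 = Z,  H_1 = 0,  H_2 = 0.

We work with the vertex ordering 0 < 1 < 2. The simplices of K, each written with vertices in increasing order, are:

  0-simplices (3): [0], [1], [2]
  1-simplices (3): [0,1], [0,2], [1,2]
  2-simplices (1): [0,1,2]

giving chain groups C_0 ≅ Z^3, C_1 ≅ Z^3, C_2 ≅ Z^1.

∂_1: C_1 → C_0 sends each edge [p,q] (with p < q) to q − p.
As a 3×3 matrix over Z this has rank 2, with invariant factors (1,1).

∂_2: C_2 → C_1 sends each 2-simplex [p,q,r] to [q,r] − [p,r] + [p,q]. For instance
  ∂[0,1,2] = [1,2] − [0,2] + [0,1].
As a 3×1 matrix over Z this has rank 1, with invariant factors (1).

Now H_k = ker ∂_k / im ∂_{k+1}, so:

  H_0: rank C_0 − rank ∂_1 = 3 − 2 = 1, and the invariant factors of ∂_1 are all 1, so H_0 ≅ Z.
  H_1: rank ker ∂_1 − rank ∂_2 = (3 − 2) − 1 = 0, and the invariant factors of ∂_2 are all 1, so H_1 ≅ 0.
  H_2: rank ker ∂_2 − rank ∂_3 = (1 − 1) − 0 = 0, and there is no ∂_3, so H_2 ≅ 0.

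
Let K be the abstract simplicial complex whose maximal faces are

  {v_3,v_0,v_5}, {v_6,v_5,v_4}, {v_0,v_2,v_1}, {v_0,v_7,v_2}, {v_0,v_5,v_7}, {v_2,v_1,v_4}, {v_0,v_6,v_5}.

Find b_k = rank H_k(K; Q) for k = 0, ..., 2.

b_0 = 1, b_1 = 1, b_2 = 0.

Take the total order v_0 < v_1 < v_2 < v_3 < v_4 < v_5 < v_6 < v_7 on the vertex set. Then K (dimension 2) consists of the simplices:

  0-simplices (8): [v_0], [v_1], [v_2], [v_3], [v_4], [v_5], [v_6], [v_7]
  1-simplices (15): (15 of them)
  2-simplices (7): [v_0,v_1,v_2], [v_0,v_2,v_7], [v_0,v_3,v_5], [v_0,v_5,v_6], [v_0,v_5,v_7], [v_1,v_2,v_4], [v_4,v_5,v_6]

Hence C_0 ≅ Z^8, C_1 ≅ Z^15, C_2 ≅ Z^7.

The boundary map ∂_1: C_1 → C_0 sends each edge [p,q] (with p < q) to q − p.
The resulting 8×15 matrix has rank 7, and its Smith normal form has invariant factors (1,1,1,1,1,1,1).

Boundary ∂_2: C_2 → C_1 sends each 2-simplex [p,q,r] to [q,r] − [p,r] + [p,q]. For instance
  ∂[v_0,v_3,v_5] = [v_3,v_5] − [v_0,v_5] + [v_0,v_3],
  ∂[v_0,v_5,v_7] = [v_5,v_7] − [v_0,v_7] + [v_0,v_5].
This gives a 15×7 integer matrix of rank 7; reducing to Smith normal form yields diagonal entries (1,1,1,1,1,1,1).

Now H_k = ker ∂_k / im ∂_{k+1}, so:

  H_0: rank C_0 − rank ∂_1 = 8 − 7 = 1, and the invariant factors of ∂_1 are all 1, so H_0 ≅ Z.
  H_1: rank ker ∂_1 − rank ∂_2 = (15 − 7) − 7 = 1, and the invariant factors of ∂_2 are all 1, so H_1 ≅ Z.
  H_2: rank ker ∂_2 − rank ∂_3 = (7 − 7) − 0 = 0, and there is no ∂_3, so H_2 ≅ 0.

Hence the Betti numbers are b_0 = 1, b_1 = 1, b_2 = 0.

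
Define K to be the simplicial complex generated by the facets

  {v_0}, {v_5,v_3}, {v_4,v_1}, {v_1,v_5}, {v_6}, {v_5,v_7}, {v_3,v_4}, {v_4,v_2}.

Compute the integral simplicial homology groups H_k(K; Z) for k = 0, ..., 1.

H_0 = Z^3,  H_1 = Z.

Take the total order v_0 < v_1 < v_2 < v_3 < v_4 < v_5 < v_6 < v_7 on the vertex set. Then K (dimension 1) consists of the simplices:

  0-simplices (8): [v_0], [v_1], [v_2], [v_3], [v_4], [v_5], [v_6], [v_7]
  1-simplices (6): [v_1,v_4], [v_1,v_5], [v_2,v_4], [v_3,v_4], [v_3,v_5], [v_5,v_7]

so the chain groups are C_0 ≅ Z^8, C_1 ≅ Z^6.

Boundary ∂_1: C_1 → C_0 maps an edge to its endpoints' difference, ∂[p,q] = q − p.
The 8×6 boundary matrix has rank 5 and Smith normal form diag(1,1,1,1,1).

Reading off H_k = ker ∂_k / im ∂_{k+1}:

  H_0: rank C_0 − rank ∂_1 = 8 − 5 = 3, and the invariant factors of ∂_1 are all 1, so H_0 ≅ Z^3.
  H_1: rank ker ∂_1 − rank ∂_2 = (6 − 5) − 0 = 1, and there is no ∂_2, so H_1 ≅ Z.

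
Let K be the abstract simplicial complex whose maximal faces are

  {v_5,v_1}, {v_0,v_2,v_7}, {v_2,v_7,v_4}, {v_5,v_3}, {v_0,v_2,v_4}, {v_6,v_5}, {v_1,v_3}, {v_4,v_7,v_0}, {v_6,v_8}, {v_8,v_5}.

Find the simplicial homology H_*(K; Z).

H_0 = Z^2,  H_1 = Z^2,  H_2 = Z.

Fix the vertex order v_0 < v_1 < v_2 < v_3 < v_4 < v_5 < v_6 < v_7 < v_8 and write every simplex with vertices in increasing order. Then dim K = 2 and the simplices of K are:

  0-simplices (9): [v_0], [v_1], [v_2], [v_3], [v_4], [v_5], [v_6], [v_7], [v_8]
  1-simplices (12): [v_0,v_2], [v_0,v_4], [v_0,v_7], [v_1,v_3], [v_1,v_5], [v_2,v_4], [v_2,v_7], [v_3,v_5], [v_4,v_7], [v_5,v_6], [v_5,v_8], [v_6,v_8]
  2-simplices (4): [v_0,v_2,v_4], [v_0,v_2,v_7], [v_0,v_4,v_7], [v_2,v_4,v_7]

giving chain groups C_0 ≅ Z^9, C_1 ≅ Z^12, C_2 ≅ Z^4.

The boundary map ∂_1: C_1 → C_0 maps an edge to its endpoints' difference, ∂[p,q] = q − p. For instance
  ∂[v_2,v_7] = [v_7] − [v_2].
As a 9×12 matrix over Z this has rank 7, with invariant factors (1,1,1,1,1,1,1).

∂_2: C_2 → C_1 sends each 2-simplex [p,q,r] to [q,r] − [p,r] + [p,q]. For instance
  ∂[v_0,v_2,v_4] = [v_2,v_4] − [v_0,v_4] + [v_0,v_2],
  ∂[v_0,v_2,v_7] = [v_2,v_7] − [v_0,v_7] + [v_0,v_2].
The 12×4 boundary matrix has rank 3 and Smith normal form diag(1,1,1).

Reading off H_k = ker ∂_k / im ∂_{k+1}:

  H_0: rank C_0 − rank ∂_1 = 9 − 7 = 2, and the invariant factors of ∂_1 are all 1, so H_0 = Z^2.
  H_1: rank ker ∂_1 − rank ∂_2 = (12 − 7) − 3 = 2, and the invariant factors of ∂_2 are all 1, so H_1 = Z^2.
  H_2: rank ker ∂_2 − rank ∂_3 = (4 − 3) − 0 = 1, and there is no ∂_3, so H_2 = Z.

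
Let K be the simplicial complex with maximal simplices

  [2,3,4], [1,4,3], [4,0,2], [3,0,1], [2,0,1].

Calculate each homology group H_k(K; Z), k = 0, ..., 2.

Fix the vertex order 0 < 1 < 2 < 3 < 4 and write every simplex with vertices in increasing order. Then dim K = 2 and the simplices of K are:

  0-simplices (5): [0], [1], [2], [3], [4]
  1-simplices (10): [0,1], [0,2], [0,3], [0,4], [1,2], [1,3], [1,4], [2,3], [2,4], [3,4]
  2-simplices (5): [0,1,2], [0,1,3], [0,2,4], [1,3,4], [2,3,4]

Hence C_0 ≅ Z^5, C_1 ≅ Z^10, C_2 ≅ Z^5.

∂_1: C_1 → C_0 maps an edge to its endpoints' difference, ∂[p,q] = q − p. For instance
  ∂[2,4] = [4] − [2].
This gives a 5×10 integer matrix of rank 4; reducing to Smith normal form yields diagonal entries (1,1,1,1).

Boundary ∂_2: C_2 → C_1 acts by ∂[p,q,r] = [q,r] − [p,r] + [p,q]. For instance
  ∂[0,1,2] = [1,2] − [0,2] + [0,1],
  ∂[1,3,4] = [3,4] − [1,4] + [1,3].
The resulting 10×5 matrix has rank 5, and its Smith normal form has invariant factors (1,1,1,1,1).

Reading off H_k = ker ∂_k / im ∂_{k+1}:

  H_0: rank C_0 − rank ∂_1 = 5 − 4 = 1, and the invariant factors of ∂_1 are all 1, so H_0 = Z.
  H_1: rank ker ∂_1 − rank ∂_2 = (10 − 4) − 5 = 1, and the invariant factors of ∂_2 are all 1, so H_1 = Z.
  H_2: rank ker ∂_2 − rank ∂_3 = (5 − 5) − 0 = 0, and there is no ∂_3, so H_2 = 0.

(K is a triangulation of the Möbius band.)

H_0 ≅ Z,  H_1 ≅ Z,  H_2 = 0.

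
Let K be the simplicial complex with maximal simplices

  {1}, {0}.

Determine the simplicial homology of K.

H_0 ≅ Z^2.

We work with the vertex ordering 0 < 1. The simplices of K, each written with vertices in increasing order, are:

  0-simplices (2): [0], [1]

so the chain groups are C_0 ≅ Z^2.

Now H_k = ker ∂_k / im ∂_{k+1}, so:

  H_0: rank C_0 − rank ∂_1 = 2 − 0 = 2, and there is no ∂_1, so H_0 = Z^2.

(K is a triangulation of a set of 2 points.)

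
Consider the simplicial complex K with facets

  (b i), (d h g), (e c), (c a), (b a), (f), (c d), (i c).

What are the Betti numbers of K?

We work with the vertex ordering a < b < c < d < e < f < g < h < i. The simplices of K, each written with vertices in increasing order, are:

  0-simplices (9): a, b, c, d, e, f, g, h, i
  1-simplices (9): ab, ac, bi, cd, ce, ci, dg, dh, gh
  2-simplices (1): dgh

so the chain groups are C_0 ≅ Z^9, C_1 ≅ Z^9, C_2 ≅ Z^1.

∂_1: C_1 → C_0 maps an edge to its endpoints' difference, ∂[p,q] = q − p. For instance
  ∂ac = c − a.
The 9×9 boundary matrix has rank 7 and Smith normal form diag(1,1,1,1,1,1,1).

∂_2: C_2 → C_1 acts by ∂[p,q,r] = [q,r] − [p,r] + [p,q]. For instance
  ∂dgh = gh − dh + dg.
As a 9×1 matrix over Z this has rank 1, with invariant factors (1).

From H_k ≅ ker(∂_k) / im(∂_{k+1}) we obtain:

  H_0: rank C_0 − rank ∂_1 = 9 − 7 = 2, and the invariant factors of ∂_1 are all 1, so H_0 ≅ Z^2.
  H_1: rank ker ∂_1 − rank ∂_2 = (9 − 7) − 1 = 1, and the invariant factors of ∂_2 are all 1, so H_1 ≅ Z.
  H_2: rank ker ∂_2 − rank ∂_3 = (1 − 1) − 0 = 0, and there is no ∂_3, so H_2 ≅ 0.

As a check, the Euler characteristic is 9 − 9 + 1 = 1, which agrees with 2 − 1 + 0 = 1.

Hence the Betti numbers are b_0 = 2, b_1 = 1, b_2 = 0.

b_0 = 2, b_1 = 1, b_2 = 0.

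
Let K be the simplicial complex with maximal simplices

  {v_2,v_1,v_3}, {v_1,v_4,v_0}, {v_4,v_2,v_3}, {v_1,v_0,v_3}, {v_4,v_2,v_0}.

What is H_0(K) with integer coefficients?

H_0 ≅ Z.

Order the vertices as v_0 < v_1 < v_2 < v_3 < v_4. Listing each simplex with vertices in this order, K has dimension 2 with simplices:

  0-simplices (5): [v_0], [v_1], [v_2], [v_3], [v_4]
  1-simplices (10): [v_0,v_1], [v_0,v_2], [v_0,v_3], [v_0,v_4], [v_1,v_2], [v_1,v_3], [v_1,v_4], [v_2,v_3], [v_2,v_4], [v_3,v_4]
  2-simplices (5): [v_0,v_1,v_3], [v_0,v_1,v_4], [v_0,v_2,v_4], [v_1,v_2,v_3], [v_2,v_3,v_4]

giving chain groups C_0 ≅ Z^5, C_1 ≅ Z^10, C_2 ≅ Z^5.

∂_1: C_1 → C_0 sends each edge [p,q] (with p < q) to q − p.
As a 5×10 matrix over Z this has rank 4, with invariant factors (1,1,1,1).

The boundary map ∂_2: C_2 → C_1 sends each 2-simplex [p,q,r] to [q,r] − [p,r] + [p,q]. For instance
  ∂[v_2,v_3,v_4] = [v_3,v_4] − [v_2,v_4] + [v_2,v_3],
  ∂[v_0,v_1,v_3] = [v_1,v_3] − [v_0,v_3] + [v_0,v_1].
As a 10×5 matrix over Z this has rank 5, with invariant factors (1,1,1,1,1).

Computing H_k = (kernel of ∂_k) / (image of ∂_{k+1}):

  H_0: rank C_0 − rank ∂_1 = 5 − 4 = 1, and the invariant factors of ∂_1 are all 1, so H_0 = Z.

(K is a triangulation of the Möbius band.)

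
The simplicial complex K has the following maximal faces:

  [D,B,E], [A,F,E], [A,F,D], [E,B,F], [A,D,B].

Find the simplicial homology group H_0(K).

H_0 ≅ Z.

Take the total order A < B < D < E < F on the vertex set. Then K (dimension 2) consists of the simplices:

  0-simplices (5): A, B, D, E, F
  1-simplices (10): AB, AD, AE, AF, BD, BE, BF, DE, DF, EF
  2-simplices (5): ABD, ADF, AEF, BDE, BEF

giving chain groups C_0 ≅ Z^5, C_1 ≅ Z^10, C_2 ≅ Z^5.

The boundary map ∂_1: C_1 → C_0 maps an edge to its endpoints' difference, ∂[p,q] = q − p.
This gives a 5×10 integer matrix of rank 4; reducing to Smith normal form yields diagonal entries (1,1,1,1).

The boundary map ∂_2: C_2 → C_1 maps a triangle to the signed sum of its edges. For instance
  ∂ABD = BD − AD + AB,
  ∂BDE = DE − BE + BD.
The 10×5 boundary matrix has rank 5 and Smith normal form diag(1,1,1,1,1).

Now H_k = ker ∂_k / im ∂_{k+1}, so:

  H_0: rank C_0 − rank ∂_1 = 5 − 4 = 1, and the invariant factors of ∂_1 are all 1, so H_0 ≅ Z.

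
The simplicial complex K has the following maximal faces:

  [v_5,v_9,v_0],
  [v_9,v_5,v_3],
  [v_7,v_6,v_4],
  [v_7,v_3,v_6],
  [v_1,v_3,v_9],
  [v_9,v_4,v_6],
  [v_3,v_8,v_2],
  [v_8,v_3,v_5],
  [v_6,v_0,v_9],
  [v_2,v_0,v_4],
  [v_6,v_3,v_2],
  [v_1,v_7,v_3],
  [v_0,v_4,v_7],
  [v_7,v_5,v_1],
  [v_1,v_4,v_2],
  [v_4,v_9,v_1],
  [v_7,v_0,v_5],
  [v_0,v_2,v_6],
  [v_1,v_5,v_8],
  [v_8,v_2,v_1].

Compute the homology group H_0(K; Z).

Fix the vertex order v_0 < v_1 < v_2 < v_3 < v_4 < v_5 < v_6 < v_7 < v_8 < v_9 and write every simplex with vertices in increasing order. Then dim K = 2 and the simplices of K are:

  0-simplices (10): [v_0], [v_1], [v_2], [v_3], [v_4], [v_5], [v_6], [v_7], [v_8], [v_9]
  1-simplices (30): (30 of them)
  2-simplices (20): (20 of them)

Hence C_0 ≅ Z^10, C_1 ≅ Z^30, C_2 ≅ Z^20.

The boundary map ∂_1: C_1 → C_0 sends each edge [p,q] (with p < q) to q − p. For instance
  ∂[v_2,v_4] = [v_4] − [v_2].
This gives a 10×30 integer matrix of rank 9; reducing to Smith normal form yields diagonal entries (1,1,1,1,1,1,1,1,1).

The boundary map ∂_2: C_2 → C_1 sends each 2-simplex [p,q,r] to [q,r] − [p,r] + [p,q]. For instance
  ∂[v_3,v_5,v_8] = [v_5,v_8] − [v_3,v_8] + [v_3,v_5],
  ∂[v_1,v_2,v_8] = [v_2,v_8] − [v_1,v_8] + [v_1,v_2].
This gives a 30×20 integer matrix of rank 20; reducing to Smith normal form yields diagonal entries (1,1,1,1,1,1,1,1,1,1,1,1,1,1,1,1,1,1,1,2).

Reading off H_k = ker ∂_k / im ∂_{k+1}:

  H_0: rank C_0 − rank ∂_1 = 10 − 9 = 1, and the invariant factors of ∂_1 are all 1, so H_0 = Z.

H_0 = Z.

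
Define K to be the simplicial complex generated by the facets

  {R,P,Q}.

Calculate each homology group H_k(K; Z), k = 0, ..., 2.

H_0 ≅ Z,  H_1 = 0,  H_2 = 0.

Order the vertices as P < Q < R. Listing each simplex with vertices in this order, K has dimension 2 with simplices:

  0-simplices (3): P, Q, R
  1-simplices (3): PQ, PR, QR
  2-simplices (1): PQR

giving chain groups C_0 ≅ Z^3, C_1 ≅ Z^3, C_2 ≅ Z^1.

∂_1: C_1 → C_0 maps an edge to its endpoints' difference, ∂[p,q] = q − p. For instance
  ∂QR = R − Q.
As a 3×3 matrix over Z this has rank 2, with invariant factors (1,1).

Boundary ∂_2: C_2 → C_1 sends each 2-simplex [p,q,r] to [q,r] − [p,r] + [p,q]. For instance
  ∂PQR = QR − PR + PQ.
As a 3×1 matrix over Z this has rank 1, with invariant factors (1).

From H_k ≅ ker(∂_k) / im(∂_{k+1}) we obtain:

  H_0: rank C_0 − rank ∂_1 = 3 − 2 = 1, and the invariant factors of ∂_1 are all 1, so H_0 ≅ Z.
  H_1: rank ker ∂_1 − rank ∂_2 = (3 − 2) − 1 = 0, and the invariant factors of ∂_2 are all 1, so H_1 ≅ 0.
  H_2: rank ker ∂_2 − rank ∂_3 = (1 − 1) − 0 = 0, and there is no ∂_3, so H_2 ≅ 0.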